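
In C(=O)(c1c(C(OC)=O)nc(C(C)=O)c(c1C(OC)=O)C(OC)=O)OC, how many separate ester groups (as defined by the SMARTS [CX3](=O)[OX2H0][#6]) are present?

[CX3](=O)[OX2H0][#6] is the SMARTS for an ester: a carbonyl carbon bonded to an oxygen that is itself bonded to carbon (no H on that O).
The molecule carries 4 separate instances of a methyl-ester group (-C(=O)OCH3) meeting every constraint; each maps to a distinct set of atoms, giving 4 matches.

4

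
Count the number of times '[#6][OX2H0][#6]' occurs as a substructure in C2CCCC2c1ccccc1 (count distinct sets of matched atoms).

0

[#6][OX2H0][#6] is the SMARTS for an ether: an aliphatic oxygen bridging two carbons with no H on the oxygen.
No fragment in the molecule satisfies every constraint, giving 0 matches.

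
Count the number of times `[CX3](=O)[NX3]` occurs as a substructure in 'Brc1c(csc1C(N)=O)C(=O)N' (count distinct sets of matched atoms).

[CX3](=O)[NX3] is the SMARTS for an amide: a carbonyl carbon bonded to a trivalent nitrogen.
The molecule carries 2 separate instances of a primary amide (-C(=O)NH2) meeting every constraint; each maps to a distinct set of atoms, giving 2 matches.

2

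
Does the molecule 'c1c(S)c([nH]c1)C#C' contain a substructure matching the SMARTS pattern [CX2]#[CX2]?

The pattern [CX2]#[CX2] describes a carbon-carbon triple bond — an alkyne.
The molecule carries an ethynyl group (-C#CH), whose atoms satisfy every constraint of the query, so the pattern matches.

Yes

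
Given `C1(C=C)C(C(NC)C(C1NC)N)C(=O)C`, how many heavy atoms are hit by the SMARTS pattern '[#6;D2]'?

The query [#6;D2] means: any carbon bonded to exactly two heavy atoms.
Check the 15 heavy atoms by environment: 6× C (D3) → no; 2× N (D2) → no; 4× C (D1) → no; 1× O (D1) → no; 1× N (D1) → no; 1× C (D2) → match.
That gives 1 matching atom.

1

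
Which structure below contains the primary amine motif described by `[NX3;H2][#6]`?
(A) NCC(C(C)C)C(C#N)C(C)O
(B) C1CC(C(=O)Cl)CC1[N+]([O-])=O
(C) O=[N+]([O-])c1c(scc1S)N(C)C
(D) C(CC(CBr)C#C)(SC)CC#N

[NX3;H2][#6] describes a trivalent nitrogen with two H attached to carbon (a primary amine).
(A) contains a primary amino group (-NH2), which satisfies every atom and bond constraint.
(B) has a nitro group (-[N+](=O)[O-]) but the nitrogen is [N+] with no H, not NX3H2.
(C) has a dimethylamino group (-N(CH3)2) but the nitrogen has H0, not H2.
(D) has a nitrile (-C#N) but the nitrogen is NX1 (triple-bonded), not NX3 with two H.
So the answer is (A).

A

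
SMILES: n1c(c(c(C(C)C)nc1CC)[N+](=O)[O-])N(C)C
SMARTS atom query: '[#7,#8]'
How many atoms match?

6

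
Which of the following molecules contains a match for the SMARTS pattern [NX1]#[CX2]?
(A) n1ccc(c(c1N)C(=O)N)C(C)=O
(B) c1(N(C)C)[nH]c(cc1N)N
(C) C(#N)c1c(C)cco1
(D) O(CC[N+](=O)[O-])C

C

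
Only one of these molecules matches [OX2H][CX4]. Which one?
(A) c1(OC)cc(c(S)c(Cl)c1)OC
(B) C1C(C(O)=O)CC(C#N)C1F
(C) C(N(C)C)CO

[OX2H][CX4] describes a hydroxyl oxygen bound to an sp3 (X4) carbon (an aliphatic alcohol).
(A) has a methoxy ether (-OCH3) but the oxygen has H0 (ether), not H1.
(B) has a carboxylic acid group (-C(=O)OH) but the -OH is on a CX3 carbonyl carbon, not a CX4 carbon.
(C) contains a hydroxyl group (-OH), which satisfies every atom and bond constraint.
So the answer is (C).

C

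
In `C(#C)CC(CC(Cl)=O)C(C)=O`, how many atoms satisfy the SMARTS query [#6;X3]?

2

The query [#6;X3] means: any carbon (aromatic or not) with three total connections.
Check the 11 heavy atoms by environment: 4× C (X4) → no; 2× C (X2) → no; 2× C (X3) → match; 2× O (X1) → no; 1× Cl (X1) → no.
That gives 2 matching atoms.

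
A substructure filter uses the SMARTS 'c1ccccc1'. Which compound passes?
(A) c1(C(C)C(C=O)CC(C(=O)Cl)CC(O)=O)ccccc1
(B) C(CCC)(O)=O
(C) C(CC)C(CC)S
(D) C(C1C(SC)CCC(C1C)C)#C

A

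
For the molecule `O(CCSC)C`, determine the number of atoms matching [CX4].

Check the 6 heavy atoms by environment: 4× C (X4) → match; 1× S (X2) → no; 1× O (X2) → no.
That gives 4 matching atoms.

4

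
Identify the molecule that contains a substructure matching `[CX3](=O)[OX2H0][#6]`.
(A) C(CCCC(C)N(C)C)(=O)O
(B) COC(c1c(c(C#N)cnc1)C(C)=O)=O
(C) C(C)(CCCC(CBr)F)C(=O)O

[CX3](=O)[OX2H0][#6] describes a carbonyl carbon bonded to an oxygen that is itself bonded to carbon (no H on that O) (an ester).
(A) has a carboxylic acid group (-C(=O)OH) but the singly-bonded O carries H (OX2H1, not H0).
(B) contains a methyl-ester group (-C(=O)OCH3), which satisfies every atom and bond constraint.
(C) has a carboxylic acid group (-C(=O)OH) but the singly-bonded O carries H (OX2H1, not H0).
So the answer is (B).

B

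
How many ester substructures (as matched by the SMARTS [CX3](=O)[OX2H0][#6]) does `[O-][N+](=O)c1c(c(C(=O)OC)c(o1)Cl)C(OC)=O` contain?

2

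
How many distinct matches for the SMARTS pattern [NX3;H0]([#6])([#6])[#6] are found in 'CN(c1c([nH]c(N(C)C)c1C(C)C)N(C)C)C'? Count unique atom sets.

[NX3;H0]([#6])([#6])[#6] is the SMARTS for a tertiary amine: a trivalent nitrogen with no H, bonded to three carbons.
The molecule carries 3 separate instances of a dimethylamino group (-N(CH3)2) meeting every constraint; each maps to a distinct set of atoms, giving 3 matches.

3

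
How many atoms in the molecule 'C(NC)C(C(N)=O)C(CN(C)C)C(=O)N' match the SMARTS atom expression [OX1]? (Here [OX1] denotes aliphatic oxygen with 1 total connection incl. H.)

2

The query [OX1] means: aliphatic oxygen with one total connection — typically a carbonyl =O or an oxide.
Check the 15 heavy atoms by environment: 7× C (X4) → no; 4× N (X3) → no; 2× C (X3) → no; 2× O (X1) → match.
That gives 2 matching atoms.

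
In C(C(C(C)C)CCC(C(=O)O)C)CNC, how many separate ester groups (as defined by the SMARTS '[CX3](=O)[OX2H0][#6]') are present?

[CX3](=O)[OX2H0][#6] is the SMARTS for an ester: a carbonyl carbon bonded to an oxygen that is itself bonded to carbon (no H on that O).
The molecule has a carboxylic acid group (-C(=O)OH), but the singly-bonded O carries H (OX2H1, not H0); nothing else fits, so there are 0 matches.

0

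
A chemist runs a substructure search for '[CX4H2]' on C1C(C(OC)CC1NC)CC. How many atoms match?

3

Check the 11 heavy atoms by environment: 3× C (H2, X4) → match; 3× C (H1, X4) → no; 1× O (H0, X2) → no; 3× C (H3, X4) → no; 1× N (H1, X3) → no.
That gives 3 matching atoms.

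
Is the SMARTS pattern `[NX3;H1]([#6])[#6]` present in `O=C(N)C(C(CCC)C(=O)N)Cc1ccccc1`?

The pattern [NX3;H1]([#6])[#6] describes a trivalent nitrogen with one H, bonded to two carbons — a secondary amine.
The closest candidate here is a primary amide (-C(=O)NH2), but the -C(=O)NH2 nitrogen has H2, not H1. No other fragment satisfies the full query, so there is no match.

No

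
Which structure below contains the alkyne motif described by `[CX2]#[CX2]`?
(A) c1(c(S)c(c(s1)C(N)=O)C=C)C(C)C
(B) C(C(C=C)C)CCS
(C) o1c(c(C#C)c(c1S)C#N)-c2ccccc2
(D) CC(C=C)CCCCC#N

C

[CX2]#[CX2] describes a carbon-carbon triple bond (an alkyne).
(A) has a vinyl group (-CH=CH2) but the C=C is a double bond; both carbons are CX3, not CX2.
(B) has a vinyl group (-CH=CH2) but the C=C is a double bond; both carbons are CX3, not CX2.
(C) contains an ethynyl group (-C#CH), which satisfies every atom and bond constraint.
(D) has a vinyl group (-CH=CH2) but the C=C is a double bond; both carbons are CX3, not CX2.
So the answer is (C).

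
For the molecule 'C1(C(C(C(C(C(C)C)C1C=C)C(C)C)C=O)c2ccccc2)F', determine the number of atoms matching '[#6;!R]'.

9

Check the 23 heavy atoms by environment: 6× C (in 6-ring) → no; 9× C (acyclic) → match; 1× O (acyclic) → no; 1× F (acyclic) → no; 6× c (aromatic, in 6-ring) → no.
That gives 9 matching atoms.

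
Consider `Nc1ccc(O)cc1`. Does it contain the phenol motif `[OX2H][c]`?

Yes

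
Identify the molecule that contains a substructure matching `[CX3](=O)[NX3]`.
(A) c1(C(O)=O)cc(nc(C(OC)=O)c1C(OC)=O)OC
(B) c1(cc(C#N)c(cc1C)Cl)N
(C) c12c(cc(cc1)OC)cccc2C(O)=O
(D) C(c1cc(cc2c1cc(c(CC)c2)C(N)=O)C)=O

D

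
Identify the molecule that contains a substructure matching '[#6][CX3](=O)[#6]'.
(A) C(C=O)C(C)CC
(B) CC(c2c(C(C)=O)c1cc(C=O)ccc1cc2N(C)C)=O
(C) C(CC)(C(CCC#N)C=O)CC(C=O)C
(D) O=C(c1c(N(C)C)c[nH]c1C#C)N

[#6][CX3](=O)[#6] describes a carbonyl carbon (no H) flanked by two carbons (a ketone).
(A) has an aldehyde (-CHO) but the carbonyl carbon has H1, so it is not flanked by two carbons.
(B) contains an acetyl/ketone group (-C(=O)CH3), which satisfies every atom and bond constraint.
(C) has an aldehyde (-CHO) but the carbonyl carbon has H1, so it is not flanked by two carbons.
(D) has a primary amide (-C(=O)NH2) but one neighbour of the carbonyl carbon is N, not C.
So the answer is (B).

B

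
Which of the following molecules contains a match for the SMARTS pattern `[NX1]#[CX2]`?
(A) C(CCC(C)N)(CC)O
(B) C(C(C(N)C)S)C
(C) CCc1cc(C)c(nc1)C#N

C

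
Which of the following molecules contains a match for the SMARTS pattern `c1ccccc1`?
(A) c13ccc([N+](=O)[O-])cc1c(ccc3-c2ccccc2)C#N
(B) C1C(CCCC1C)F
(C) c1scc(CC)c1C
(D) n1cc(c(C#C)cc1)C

c1ccccc1 describes six aromatic carbons in a ring (a benzene ring).
(A) contains a phenyl ring, which satisfies every atom and bond constraint.
(B) has a methyl group (-CH3) but no six-membered all-carbon aromatic ring is present.
(C) has a methyl group (-CH3) but no six-membered all-carbon aromatic ring is present.
(D) has a methyl group (-CH3) but no six-membered all-carbon aromatic ring is present.
So the answer is (A).

A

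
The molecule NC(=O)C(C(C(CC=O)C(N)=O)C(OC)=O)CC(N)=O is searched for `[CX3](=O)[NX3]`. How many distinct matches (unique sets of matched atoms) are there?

3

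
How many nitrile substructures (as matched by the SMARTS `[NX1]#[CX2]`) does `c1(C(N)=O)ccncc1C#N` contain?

1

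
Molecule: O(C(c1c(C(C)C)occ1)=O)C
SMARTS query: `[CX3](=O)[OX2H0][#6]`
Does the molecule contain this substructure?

Yes

The pattern [CX3](=O)[OX2H0][#6] describes a carbonyl carbon bonded to an oxygen that is itself bonded to carbon (no H on that O) — an ester.
The molecule carries a methyl-ester group (-C(=O)OCH3), whose atoms satisfy every constraint of the query, so the pattern matches.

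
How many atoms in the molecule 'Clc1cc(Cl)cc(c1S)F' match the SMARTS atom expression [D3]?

The query [D3] means: atom with exactly three heavy-atom neighbours.
Check the 10 heavy atoms by environment: 4× c (aromatic, D3) → match; 2× c (aromatic, D2) → no; 2× Cl (D1) → no; 1× F (D1) → no; 1× S (D1) → no.
That gives 4 matching atoms.

4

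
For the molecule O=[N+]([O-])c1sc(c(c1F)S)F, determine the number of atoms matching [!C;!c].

7

Check the 11 heavy atoms by environment: 1× s (aromatic) → match; 4× c (aromatic) → no; 2× F → match; 1× N (charge +1) → match; 1× O (charge -1) → match; 1× O → match; 1× S → match.
Summing the matching environments: 1 + 2 + 1 + 1 + 1 + 1 = 7 matching atoms.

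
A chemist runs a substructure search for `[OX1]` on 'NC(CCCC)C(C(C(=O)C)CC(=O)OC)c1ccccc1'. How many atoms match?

2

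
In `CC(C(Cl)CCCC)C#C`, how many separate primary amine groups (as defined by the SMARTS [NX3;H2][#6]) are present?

[NX3;H2][#6] is the SMARTS for a primary amine: a trivalent nitrogen with two H attached to carbon.
No fragment in the molecule satisfies every constraint, giving 0 matches.

0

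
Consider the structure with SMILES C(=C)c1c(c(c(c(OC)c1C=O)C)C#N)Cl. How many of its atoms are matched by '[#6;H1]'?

2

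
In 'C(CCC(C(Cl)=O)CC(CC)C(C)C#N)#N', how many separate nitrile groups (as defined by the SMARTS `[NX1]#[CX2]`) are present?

2

[NX1]#[CX2] is the SMARTS for a nitrile: a nitrogen triple-bonded to a two-connected carbon.
The molecule carries 2 separate instances of a nitrile (-C#N) meeting every constraint; each maps to a distinct set of atoms, giving 2 matches.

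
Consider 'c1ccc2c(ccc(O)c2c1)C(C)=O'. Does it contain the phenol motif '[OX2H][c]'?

The pattern [OX2H][c] describes a hydroxyl oxygen attached to an aromatic carbon — a phenol.
The molecule carries a hydroxyl group (-OH), whose atoms satisfy every constraint of the query, so the pattern matches.

Yes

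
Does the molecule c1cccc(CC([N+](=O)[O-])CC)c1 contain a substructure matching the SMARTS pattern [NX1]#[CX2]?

No

The pattern [NX1]#[CX2] describes a nitrogen triple-bonded to a two-connected carbon — a nitrile.
The closest candidate here is a nitro group (-[N+](=O)[O-]), but there is no C#N triple bond. No other fragment satisfies the full query, so there is no match.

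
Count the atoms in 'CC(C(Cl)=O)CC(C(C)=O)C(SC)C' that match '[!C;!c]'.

4

The query [!C;!c] means: neither aliphatic nor aromatic carbon — same as [!#6].
Check the 14 heavy atoms by environment: 10× C → no; 2× O → match; 1× S → match; 1× Cl → match.
Summing the matching environments: 2 + 1 + 1 = 4 matching atoms.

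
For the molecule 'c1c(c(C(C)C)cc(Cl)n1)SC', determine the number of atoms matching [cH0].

3

Check the 12 heavy atoms by environment: 1× n (aromatic, H0) → no; 3× c (aromatic, H0) → match; 2× c (aromatic, H1) → no; 1× C (H1) → no; 3× C (H3) → no; 1× Cl (H0) → no; 1× S (H0) → no.
That gives 3 matching atoms.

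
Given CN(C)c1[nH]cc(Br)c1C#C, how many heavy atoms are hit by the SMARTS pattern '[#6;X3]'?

4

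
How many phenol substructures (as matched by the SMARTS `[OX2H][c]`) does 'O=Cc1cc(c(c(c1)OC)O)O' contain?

[OX2H][c] is the SMARTS for a phenol: a hydroxyl oxygen attached to an aromatic carbon.
The molecule carries 2 separate instances of a hydroxyl group (-OH) meeting every constraint; each maps to a distinct set of atoms, giving 2 matches.

2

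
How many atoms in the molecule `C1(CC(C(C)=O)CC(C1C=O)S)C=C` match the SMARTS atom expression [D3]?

5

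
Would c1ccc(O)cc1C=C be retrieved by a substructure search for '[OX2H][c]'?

The pattern [OX2H][c] describes a hydroxyl oxygen attached to an aromatic carbon — a phenol.
The molecule carries a hydroxyl group (-OH), whose atoms satisfy every constraint of the query, so the pattern matches.

Yes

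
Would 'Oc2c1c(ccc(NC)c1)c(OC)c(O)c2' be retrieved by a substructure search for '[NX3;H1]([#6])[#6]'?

Yes

The pattern [NX3;H1]([#6])[#6] describes a trivalent nitrogen with one H, bonded to two carbons — a secondary amine.
The molecule carries an N-methylamino group (-NHCH3), whose atoms satisfy every constraint of the query, so the pattern matches.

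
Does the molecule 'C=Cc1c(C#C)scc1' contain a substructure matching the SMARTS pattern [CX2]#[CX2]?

The pattern [CX2]#[CX2] describes a carbon-carbon triple bond — an alkyne.
The molecule carries an ethynyl group (-C#CH), whose atoms satisfy every constraint of the query, so the pattern matches.

Yes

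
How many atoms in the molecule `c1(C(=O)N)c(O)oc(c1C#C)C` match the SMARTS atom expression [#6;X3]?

5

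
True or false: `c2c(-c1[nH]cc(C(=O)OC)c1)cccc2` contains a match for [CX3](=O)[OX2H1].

The pattern [CX3](=O)[OX2H1] describes an sp2 carbon double-bonded to O and single-bonded to an -OH oxygen — a carboxylic acid.
The closest candidate here is a methyl-ester group (-C(=O)OCH3), but the singly-bonded O has no H (OX2H0, not OX2H1). No other fragment satisfies the full query, so there is no match.

False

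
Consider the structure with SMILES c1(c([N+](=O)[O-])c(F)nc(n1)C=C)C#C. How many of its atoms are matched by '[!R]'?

The query [!R] means: !R matches any atom not in a ring.
Check the 14 heavy atoms by environment: 2× n (aromatic, in 6-ring) → no; 4× c (aromatic, in 6-ring) → no; 1× N (charge +1, acyclic) → match; 1× O (charge -1, acyclic) → match; 1× O (acyclic) → match; 4× C (acyclic) → match; 1× F (acyclic) → match.
Summing the matching environments: 1 + 1 + 1 + 4 + 1 = 8 matching atoms.

8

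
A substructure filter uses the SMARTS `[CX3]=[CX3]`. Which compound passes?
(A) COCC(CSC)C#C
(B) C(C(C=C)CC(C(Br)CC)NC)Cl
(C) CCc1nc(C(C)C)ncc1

B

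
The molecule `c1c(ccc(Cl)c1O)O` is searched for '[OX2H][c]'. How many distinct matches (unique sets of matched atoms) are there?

2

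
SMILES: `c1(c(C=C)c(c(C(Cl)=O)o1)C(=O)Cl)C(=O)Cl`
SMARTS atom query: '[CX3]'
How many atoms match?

5

Check the 16 heavy atoms by environment: 1× o (aromatic, X2) → no; 4× c (aromatic, X3) → no; 5× C (X3) → match; 3× O (X1) → no; 3× Cl (X1) → no.
That gives 5 matching atoms.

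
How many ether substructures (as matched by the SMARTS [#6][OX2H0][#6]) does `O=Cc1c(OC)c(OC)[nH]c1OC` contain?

[#6][OX2H0][#6] is the SMARTS for an ether: an aliphatic oxygen bridging two carbons with no H on the oxygen.
The molecule carries 3 separate instances of a methoxy ether (-OCH3) meeting every constraint; each maps to a distinct set of atoms, giving 3 matches.

3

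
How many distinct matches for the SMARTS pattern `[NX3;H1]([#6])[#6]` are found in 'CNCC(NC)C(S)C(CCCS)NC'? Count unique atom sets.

[NX3;H1]([#6])[#6] is the SMARTS for a secondary amine: a trivalent nitrogen with one H, bonded to two carbons.
The molecule carries 3 separate instances of an N-methylamino group (-NHCH3) meeting every constraint; each maps to a distinct set of atoms, giving 3 matches.

3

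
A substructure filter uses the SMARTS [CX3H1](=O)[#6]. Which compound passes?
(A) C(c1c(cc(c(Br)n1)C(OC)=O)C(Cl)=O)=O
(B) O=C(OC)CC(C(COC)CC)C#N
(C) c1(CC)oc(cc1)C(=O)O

A

[CX3H1](=O)[#6] describes an sp2 carbon with one H, double-bonded to O and single-bonded to carbon (an aldehyde).
(A) contains an aldehyde (-CHO), which satisfies every atom and bond constraint.
(B) has a methyl-ester group (-C(=O)OCH3) but the carbonyl carbon has H0, not H1.
(C) has a carboxylic acid group (-C(=O)OH) but the carbonyl carbon has H0 and is bonded to O, not H1.
So the answer is (A).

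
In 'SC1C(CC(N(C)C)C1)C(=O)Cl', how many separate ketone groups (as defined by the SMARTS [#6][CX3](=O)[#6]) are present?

0

[#6][CX3](=O)[#6] is the SMARTS for a ketone: a carbonyl carbon (no H) flanked by two carbons.
No fragment in the molecule satisfies every constraint, giving 0 matches.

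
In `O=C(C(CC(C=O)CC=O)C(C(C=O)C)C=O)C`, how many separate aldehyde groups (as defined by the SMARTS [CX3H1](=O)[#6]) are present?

[CX3H1](=O)[#6] is the SMARTS for an aldehyde: an sp2 carbon with one H, double-bonded to O and single-bonded to carbon.
The molecule carries 4 separate instances of an aldehyde (-CHO) meeting every constraint; each maps to a distinct set of atoms, giving 4 matches.

4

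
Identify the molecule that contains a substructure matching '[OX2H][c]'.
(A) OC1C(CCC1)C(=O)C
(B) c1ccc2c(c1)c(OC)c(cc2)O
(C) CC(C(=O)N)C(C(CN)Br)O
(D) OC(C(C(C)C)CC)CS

B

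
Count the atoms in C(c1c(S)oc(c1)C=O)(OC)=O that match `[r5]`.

Check the 12 heavy atoms by environment: 1× o (aromatic, in 5-ring) → match; 4× c (aromatic, in 5-ring) → match; 3× C (acyclic) → no; 3× O (acyclic) → no; 1× S (acyclic) → no.
Summing the matching environments: 1 + 4 = 5 matching atoms.

5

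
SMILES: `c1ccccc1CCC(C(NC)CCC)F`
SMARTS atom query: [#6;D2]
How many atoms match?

Check the 16 heavy atoms by environment: 2× C (D1) → no; 4× C (D2) → match; 2× C (D3) → no; 1× c (aromatic, D3) → no; 5× c (aromatic, D2) → match; 1× N (D2) → no; 1× F (D1) → no.
Summing the matching environments: 4 + 5 = 9 matching atoms.

9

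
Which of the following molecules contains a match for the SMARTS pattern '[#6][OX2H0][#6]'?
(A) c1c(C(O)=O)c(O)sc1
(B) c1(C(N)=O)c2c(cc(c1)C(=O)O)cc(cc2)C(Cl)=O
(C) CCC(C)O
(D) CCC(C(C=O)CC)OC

D

[#6][OX2H0][#6] describes an aliphatic oxygen bridging two carbons with no H on the oxygen (an ether).
(A) has a carboxylic acid group (-C(=O)OH) but the -OH oxygen has H1; the =O is OX1, not OX2.
(B) has a carboxylic acid group (-C(=O)OH) but the -OH oxygen has H1; the =O is OX1, not OX2.
(C) has a hydroxyl group (-OH) but the oxygen has H1, not H0 bridging two carbons.
(D) contains a methoxy ether (-OCH3), which satisfies every atom and bond constraint.
So the answer is (D).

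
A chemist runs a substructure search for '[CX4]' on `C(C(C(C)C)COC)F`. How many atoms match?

Check the 9 heavy atoms by environment: 7× C (X4) → match; 1× O (X2) → no; 1× F (X1) → no.
That gives 7 matching atoms.

7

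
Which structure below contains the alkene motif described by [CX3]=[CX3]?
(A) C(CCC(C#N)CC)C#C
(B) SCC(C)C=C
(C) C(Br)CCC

[CX3]=[CX3] describes a non-aromatic C=C double bond between two sp2 carbons (an alkene).
(A) has an ethynyl group (-C#CH) but the C-C bond is a triple bond, not a double bond.
(B) contains a vinyl group (-CH=CH2), which satisfies every atom and bond constraint.
(C) has an ethyl group (-CH2CH3) but its C-C bond is a single bond between CX4 carbons, not CX3=CX3.
So the answer is (B).

B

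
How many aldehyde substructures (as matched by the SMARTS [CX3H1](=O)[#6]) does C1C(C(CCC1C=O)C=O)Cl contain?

2

[CX3H1](=O)[#6] is the SMARTS for an aldehyde: an sp2 carbon with one H, double-bonded to O and single-bonded to carbon.
The molecule carries 2 separate instances of an aldehyde (-CHO) meeting every constraint; each maps to a distinct set of atoms, giving 2 matches.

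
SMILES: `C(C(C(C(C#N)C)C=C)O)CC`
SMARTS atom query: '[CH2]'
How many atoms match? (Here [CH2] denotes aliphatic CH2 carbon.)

The query [CH2] means: aliphatic carbon with exactly two hydrogens.
Check the 12 heavy atoms by environment: 2× C (H3) → no; 3× C (H2) → match; 4× C (H1) → no; 1× C (H0) → no; 1× N (H0) → no; 1× O (H1) → no.
That gives 3 matching atoms.

3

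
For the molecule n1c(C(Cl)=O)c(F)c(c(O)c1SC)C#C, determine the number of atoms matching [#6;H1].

1

Check the 15 heavy atoms by environment: 1× n (aromatic, H0) → no; 5× c (aromatic, H0) → no; 2× C (H0) → no; 1× C (H1) → match; 1× F (H0) → no; 1× O (H1) → no; 1× S (H0) → no; 1× C (H3) → no; 1× O (H0) → no; 1× Cl (H0) → no.
That gives 1 matching atom.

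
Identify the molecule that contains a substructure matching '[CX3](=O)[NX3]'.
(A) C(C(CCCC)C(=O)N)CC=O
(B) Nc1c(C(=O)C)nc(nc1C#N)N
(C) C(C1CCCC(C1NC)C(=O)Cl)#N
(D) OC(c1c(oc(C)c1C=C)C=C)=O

A

[CX3](=O)[NX3] describes a carbonyl carbon bonded to a trivalent nitrogen (an amide).
(A) contains a primary amide (-C(=O)NH2), which satisfies every atom and bond constraint.
(B) has a primary amino group (-NH2) but the -NH2 is not attached to a carbonyl carbon.
(C) has a nitrile (-C#N) but the nitrile N is NX1 (triple-bonded), not NX3.
(D) has a carboxylic acid group (-C(=O)OH) but the carbonyl is bonded to O, not to an NX3 nitrogen.
So the answer is (A).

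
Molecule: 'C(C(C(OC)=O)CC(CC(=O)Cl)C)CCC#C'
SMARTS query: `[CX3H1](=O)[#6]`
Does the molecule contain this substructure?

No

The pattern [CX3H1](=O)[#6] describes an sp2 carbon with one H, double-bonded to O and single-bonded to carbon — an aldehyde.
The closest candidate here is a methyl-ester group (-C(=O)OCH3), but the carbonyl carbon has H0, not H1. No other fragment satisfies the full query, so there is no match.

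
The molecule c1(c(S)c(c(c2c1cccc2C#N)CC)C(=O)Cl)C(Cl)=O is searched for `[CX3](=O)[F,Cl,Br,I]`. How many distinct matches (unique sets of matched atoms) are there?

2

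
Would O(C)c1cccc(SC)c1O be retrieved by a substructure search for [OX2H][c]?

Yes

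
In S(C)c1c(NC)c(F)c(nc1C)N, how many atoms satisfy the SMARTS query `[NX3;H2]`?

The query [NX3;H2] means: aliphatic N with 3 total connections, two of them H — an -NH2 nitrogen (amine or amide).
Check the 13 heavy atoms by environment: 1× n (aromatic, H0, X2) → no; 5× c (aromatic, H0, X3) → no; 1× N (H1, X3) → no; 3× C (H3, X4) → no; 1× F (H0, X1) → no; 1× N (H2, X3) → match; 1× S (H0, X2) → no.
That gives 1 matching atom.

1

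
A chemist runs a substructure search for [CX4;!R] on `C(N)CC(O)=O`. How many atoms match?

Check the 6 heavy atoms by environment: 2× C (X4, acyclic) → match; 1× N (X3, acyclic) → no; 1× C (X3, acyclic) → no; 1× O (X1, acyclic) → no; 1× O (X2, acyclic) → no.
That gives 2 matching atoms.

2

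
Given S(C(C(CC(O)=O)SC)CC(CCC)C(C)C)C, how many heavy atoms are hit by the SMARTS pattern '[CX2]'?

0

Check the 18 heavy atoms by environment: 13× C (X4) → no; 2× S (X2) → no; 1× C (X3) → no; 1× O (X1) → no; 1× O (X2) → no.
No environment satisfies the query, so 0 matching atoms.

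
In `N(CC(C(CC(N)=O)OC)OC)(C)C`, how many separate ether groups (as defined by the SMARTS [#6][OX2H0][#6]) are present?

2

[#6][OX2H0][#6] is the SMARTS for an ether: an aliphatic oxygen bridging two carbons with no H on the oxygen.
The molecule carries 2 separate instances of a methoxy ether (-OCH3) meeting every constraint; each maps to a distinct set of atoms, giving 2 matches.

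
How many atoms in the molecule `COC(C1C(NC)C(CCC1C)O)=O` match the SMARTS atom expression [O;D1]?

2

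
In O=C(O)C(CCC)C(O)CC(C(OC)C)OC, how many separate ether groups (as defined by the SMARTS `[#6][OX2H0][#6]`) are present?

[#6][OX2H0][#6] is the SMARTS for an ether: an aliphatic oxygen bridging two carbons with no H on the oxygen.
The molecule carries 2 separate instances of a methoxy ether (-OCH3) meeting every constraint; each maps to a distinct set of atoms, giving 2 matches.

2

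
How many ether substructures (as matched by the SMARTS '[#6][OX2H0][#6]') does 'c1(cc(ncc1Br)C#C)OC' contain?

1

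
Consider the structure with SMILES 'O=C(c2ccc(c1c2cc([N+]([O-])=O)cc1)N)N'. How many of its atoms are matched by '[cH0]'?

The query [cH0] means: aromatic carbon with no attached hydrogen (substituted or ring-fusion).
Check the 17 heavy atoms by environment: 5× c (aromatic, H0) → match; 5× c (aromatic, H1) → no; 2× N (H2) → no; 1× C (H0) → no; 2× O (H0) → no; 1× N (charge +1, H0) → no; 1× O (charge -1, H0) → no.
That gives 5 matching atoms.

5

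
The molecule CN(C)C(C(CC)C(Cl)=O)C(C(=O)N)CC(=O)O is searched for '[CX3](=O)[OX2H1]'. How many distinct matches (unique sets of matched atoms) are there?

1

[CX3](=O)[OX2H1] is the SMARTS for a carboxylic acid: an sp2 carbon double-bonded to O and single-bonded to an -OH oxygen.
Exactly one fragment in the molecule meets all constraints, giving 1 match.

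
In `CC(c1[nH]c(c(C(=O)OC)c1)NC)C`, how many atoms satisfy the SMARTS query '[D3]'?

5

The query [D3] means: atom with exactly three heavy-atom neighbours.
Check the 14 heavy atoms by environment: 1× n (aromatic, D2) → no; 3× c (aromatic, D3) → match; 1× c (aromatic, D2) → no; 2× C (D3) → match; 4× C (D1) → no; 1× O (D1) → no; 1× O (D2) → no; 1× N (D2) → no.
Summing the matching environments: 3 + 2 = 5 matching atoms.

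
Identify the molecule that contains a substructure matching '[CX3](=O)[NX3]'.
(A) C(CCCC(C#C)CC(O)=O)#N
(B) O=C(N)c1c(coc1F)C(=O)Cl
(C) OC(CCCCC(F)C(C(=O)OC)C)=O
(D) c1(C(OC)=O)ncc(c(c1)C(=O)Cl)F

B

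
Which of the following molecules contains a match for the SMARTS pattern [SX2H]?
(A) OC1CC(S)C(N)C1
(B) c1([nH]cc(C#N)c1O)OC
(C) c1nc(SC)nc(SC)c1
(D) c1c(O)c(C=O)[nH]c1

A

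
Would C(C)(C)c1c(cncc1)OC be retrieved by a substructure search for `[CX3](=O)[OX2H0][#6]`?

No

The pattern [CX3](=O)[OX2H0][#6] describes a carbonyl carbon bonded to an oxygen that is itself bonded to carbon (no H on that O) — an ester.
The closest candidate here is a methoxy ether (-OCH3), but the ether oxygen is not adjacent to a C=O carbon. No other fragment satisfies the full query, so there is no match.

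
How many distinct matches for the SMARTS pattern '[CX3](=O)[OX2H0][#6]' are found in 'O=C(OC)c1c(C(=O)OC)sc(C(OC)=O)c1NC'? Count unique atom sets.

3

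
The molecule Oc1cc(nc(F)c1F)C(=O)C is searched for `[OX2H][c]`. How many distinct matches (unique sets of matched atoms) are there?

[OX2H][c] is the SMARTS for a phenol: a hydroxyl oxygen attached to an aromatic carbon.
Exactly one fragment in the molecule meets all constraints, giving 1 match.

1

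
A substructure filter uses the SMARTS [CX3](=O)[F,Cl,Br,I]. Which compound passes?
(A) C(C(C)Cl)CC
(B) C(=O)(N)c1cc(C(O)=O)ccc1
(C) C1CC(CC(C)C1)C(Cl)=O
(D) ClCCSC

[CX3](=O)[F,Cl,Br,I] describes a carbonyl carbon bonded to a halogen (an acyl halide).
(A) has a chloro substituent but the Cl is not on a carbonyl carbon.
(B) has a carboxylic acid group (-C(=O)OH) but the carbonyl is bonded to -OH, not to a halogen.
(C) contains an acyl chloride (-C(=O)Cl), which satisfies every atom and bond constraint.
(D) has a chloro substituent but the Cl is not on a carbonyl carbon.
So the answer is (C).

C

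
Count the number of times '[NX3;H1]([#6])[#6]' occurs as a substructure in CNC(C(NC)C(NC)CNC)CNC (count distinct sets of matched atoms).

[NX3;H1]([#6])[#6] is the SMARTS for a secondary amine: a trivalent nitrogen with one H, bonded to two carbons.
The molecule carries 5 separate instances of an N-methylamino group (-NHCH3) meeting every constraint; each maps to a distinct set of atoms, giving 5 matches.

5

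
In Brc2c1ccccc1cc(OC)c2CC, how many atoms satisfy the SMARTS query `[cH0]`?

Check the 15 heavy atoms by environment: 5× c (aromatic, H0) → match; 5× c (aromatic, H1) → no; 1× C (H2) → no; 2× C (H3) → no; 1× Br (H0) → no; 1× O (H0) → no.
That gives 5 matching atoms.

5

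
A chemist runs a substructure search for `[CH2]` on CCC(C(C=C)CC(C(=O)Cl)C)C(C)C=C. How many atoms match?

The query [CH2] means: aliphatic carbon with exactly two hydrogens.
Check the 16 heavy atoms by environment: 3× C (H3) → no; 6× C (H1) → no; 4× C (H2) → match; 1× C (H0) → no; 1× O (H0) → no; 1× Cl (H0) → no.
That gives 4 matching atoms.

4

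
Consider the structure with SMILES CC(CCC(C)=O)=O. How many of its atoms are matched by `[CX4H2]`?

Check the 8 heavy atoms by environment: 2× C (H2, X4) → match; 2× C (H0, X3) → no; 2× O (H0, X1) → no; 2× C (H3, X4) → no.
That gives 2 matching atoms.

2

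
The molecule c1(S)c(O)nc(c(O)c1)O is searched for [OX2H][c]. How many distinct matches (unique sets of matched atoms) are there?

[OX2H][c] is the SMARTS for a phenol: a hydroxyl oxygen attached to an aromatic carbon.
The molecule carries 3 separate instances of a hydroxyl group (-OH) meeting every constraint; each maps to a distinct set of atoms, giving 3 matches.

3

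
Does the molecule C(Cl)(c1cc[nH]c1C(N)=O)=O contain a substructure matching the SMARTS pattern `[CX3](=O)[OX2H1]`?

The pattern [CX3](=O)[OX2H1] describes an sp2 carbon double-bonded to O and single-bonded to an -OH oxygen — a carboxylic acid.
The closest candidate here is an acyl chloride (-C(=O)Cl), but the carbonyl is bonded to Cl, not to an -OH oxygen. No other fragment satisfies the full query, so there is no match.

No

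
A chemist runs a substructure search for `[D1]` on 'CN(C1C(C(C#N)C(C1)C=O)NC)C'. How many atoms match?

The query [D1] means: atom with exactly one heavy-atom neighbour (degree 1).
Check the 14 heavy atoms by environment: 4× C (D3) → no; 3× C (D2) → no; 1× N (D3) → no; 3× C (D1) → match; 1× N (D2) → no; 1× N (D1) → match; 1× O (D1) → match.
Summing the matching environments: 3 + 1 + 1 = 5 matching atoms.

5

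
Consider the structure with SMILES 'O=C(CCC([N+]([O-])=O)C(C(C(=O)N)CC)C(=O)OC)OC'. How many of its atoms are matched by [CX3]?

Check the 21 heavy atoms by environment: 9× C (X4) → no; 1× N (charge +1, X3) → no; 1× O (charge -1, X1) → no; 4× O (X1) → no; 3× C (X3) → match; 1× N (X3) → no; 2× O (X2) → no.
That gives 3 matching atoms.

3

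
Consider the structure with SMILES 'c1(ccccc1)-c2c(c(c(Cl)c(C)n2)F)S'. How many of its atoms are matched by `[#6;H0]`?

Check the 16 heavy atoms by environment: 1× n (aromatic, H0) → no; 6× c (aromatic, H0) → match; 5× c (aromatic, H1) → no; 1× C (H3) → no; 1× F (H0) → no; 1× S (H1) → no; 1× Cl (H0) → no.
That gives 6 matching atoms.

6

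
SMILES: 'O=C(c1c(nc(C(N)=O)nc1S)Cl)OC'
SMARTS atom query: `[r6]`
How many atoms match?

6

The query [r6] means: r6 matches atoms in a six-membered ring.
Check the 15 heavy atoms by environment: 2× n (aromatic, in 6-ring) → match; 4× c (aromatic, in 6-ring) → match; 1× Cl (acyclic) → no; 3× C (acyclic) → no; 3× O (acyclic) → no; 1× S (acyclic) → no; 1× N (acyclic) → no.
Summing the matching environments: 2 + 4 = 6 matching atoms.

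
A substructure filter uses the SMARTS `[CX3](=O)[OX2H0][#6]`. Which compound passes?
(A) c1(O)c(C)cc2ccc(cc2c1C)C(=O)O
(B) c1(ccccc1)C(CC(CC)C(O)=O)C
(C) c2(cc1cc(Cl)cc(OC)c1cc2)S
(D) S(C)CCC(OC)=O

D

[CX3](=O)[OX2H0][#6] describes a carbonyl carbon bonded to an oxygen that is itself bonded to carbon (no H on that O) (an ester).
(A) has a carboxylic acid group (-C(=O)OH) but the singly-bonded O carries H (OX2H1, not H0).
(B) has a carboxylic acid group (-C(=O)OH) but the singly-bonded O carries H (OX2H1, not H0).
(C) has a methoxy ether (-OCH3) but the ether oxygen is not adjacent to a C=O carbon.
(D) contains a methyl-ester group (-C(=O)OCH3), which satisfies every atom and bond constraint.
So the answer is (D).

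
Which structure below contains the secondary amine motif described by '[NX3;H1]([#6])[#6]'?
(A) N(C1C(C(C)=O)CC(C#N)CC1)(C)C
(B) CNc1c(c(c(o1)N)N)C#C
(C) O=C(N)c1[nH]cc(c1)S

B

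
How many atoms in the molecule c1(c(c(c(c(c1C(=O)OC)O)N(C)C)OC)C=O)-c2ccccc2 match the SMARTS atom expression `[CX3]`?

2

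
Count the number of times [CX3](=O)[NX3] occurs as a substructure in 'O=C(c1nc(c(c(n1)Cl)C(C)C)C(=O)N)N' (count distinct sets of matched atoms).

2

[CX3](=O)[NX3] is the SMARTS for an amide: a carbonyl carbon bonded to a trivalent nitrogen.
The molecule carries 2 separate instances of a primary amide (-C(=O)NH2) meeting every constraint; each maps to a distinct set of atoms, giving 2 matches.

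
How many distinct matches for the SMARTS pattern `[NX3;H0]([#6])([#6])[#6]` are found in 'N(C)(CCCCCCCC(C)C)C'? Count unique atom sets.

1

[NX3;H0]([#6])([#6])[#6] is the SMARTS for a tertiary amine: a trivalent nitrogen with no H, bonded to three carbons.
Exactly one fragment in the molecule meets all constraints, giving 1 match.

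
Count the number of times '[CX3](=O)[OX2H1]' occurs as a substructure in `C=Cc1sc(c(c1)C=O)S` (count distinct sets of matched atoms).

[CX3](=O)[OX2H1] is the SMARTS for a carboxylic acid: an sp2 carbon double-bonded to O and single-bonded to an -OH oxygen.
The molecule has an aldehyde (-CHO), but there is no singly-bonded oxygen on the carbonyl carbon; nothing else fits, so there are 0 matches.

0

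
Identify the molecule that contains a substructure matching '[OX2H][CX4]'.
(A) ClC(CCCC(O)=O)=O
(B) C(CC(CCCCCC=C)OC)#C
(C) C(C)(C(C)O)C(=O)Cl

C

[OX2H][CX4] describes a hydroxyl oxygen bound to an sp3 (X4) carbon (an aliphatic alcohol).
(A) has a carboxylic acid group (-C(=O)OH) but the -OH is on a CX3 carbonyl carbon, not a CX4 carbon.
(B) has a methoxy ether (-OCH3) but the oxygen has H0 (ether), not H1.
(C) contains a hydroxyl group (-OH), which satisfies every atom and bond constraint.
So the answer is (C).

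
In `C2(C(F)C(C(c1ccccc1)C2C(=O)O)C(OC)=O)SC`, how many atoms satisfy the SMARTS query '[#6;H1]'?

The query [#6;H1] means: any carbon bearing exactly one hydrogen.
Check the 21 heavy atoms by environment: 5× C (H1) → match; 2× C (H0) → no; 3× O (H0) → no; 1× O (H1) → no; 1× S (H0) → no; 2× C (H3) → no; 1× F (H0) → no; 1× c (aromatic, H0) → no; 5× c (aromatic, H1) → match.
Summing the matching environments: 5 + 5 = 10 matching atoms.

10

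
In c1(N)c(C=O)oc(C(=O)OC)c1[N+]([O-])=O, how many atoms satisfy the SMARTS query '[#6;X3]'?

6

The query [#6;X3] means: any carbon (aromatic or not) with three total connections.
Check the 15 heavy atoms by environment: 1× o (aromatic, X2) → no; 4× c (aromatic, X3) → match; 2× C (X3) → match; 3× O (X1) → no; 1× O (X2) → no; 1× C (X4) → no; 1× N (charge +1, X3) → no; 1× O (charge -1, X1) → no; 1× N (X3) → no.
Summing the matching environments: 4 + 2 = 6 matching atoms.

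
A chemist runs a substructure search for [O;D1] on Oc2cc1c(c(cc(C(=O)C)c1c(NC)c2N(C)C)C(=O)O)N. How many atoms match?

4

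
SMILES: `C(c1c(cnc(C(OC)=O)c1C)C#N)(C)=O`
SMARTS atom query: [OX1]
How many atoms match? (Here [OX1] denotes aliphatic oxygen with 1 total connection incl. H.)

2

The query [OX1] means: aliphatic oxygen with one total connection — typically a carbonyl =O or an oxide.
Check the 16 heavy atoms by environment: 1× n (aromatic, X2) → no; 5× c (aromatic, X3) → no; 2× C (X3) → no; 2× O (X1) → match; 3× C (X4) → no; 1× C (X2) → no; 1× N (X1) → no; 1× O (X2) → no.
That gives 2 matching atoms.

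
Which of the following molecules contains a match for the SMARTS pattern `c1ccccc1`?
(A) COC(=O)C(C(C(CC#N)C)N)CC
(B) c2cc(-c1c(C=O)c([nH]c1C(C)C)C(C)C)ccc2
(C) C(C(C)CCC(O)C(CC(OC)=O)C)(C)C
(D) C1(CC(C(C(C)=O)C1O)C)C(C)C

c1ccccc1 describes six aromatic carbons in a ring (a benzene ring).
(A) has a methyl group (-CH3) but no six-membered all-carbon aromatic ring is present.
(B) contains a phenyl ring, which satisfies every atom and bond constraint.
(C) has a methyl group (-CH3) but no six-membered all-carbon aromatic ring is present.
(D) has a methyl group (-CH3) but no six-membered all-carbon aromatic ring is present.
So the answer is (B).

B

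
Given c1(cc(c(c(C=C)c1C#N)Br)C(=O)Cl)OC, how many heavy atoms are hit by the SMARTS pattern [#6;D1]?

2

Check the 16 heavy atoms by environment: 5× c (aromatic, D3) → no; 1× c (aromatic, D2) → no; 2× C (D2) → no; 2× C (D1) → match; 1× C (D3) → no; 1× O (D1) → no; 1× Cl (D1) → no; 1× N (D1) → no; 1× Br (D1) → no; 1× O (D2) → no.
That gives 2 matching atoms.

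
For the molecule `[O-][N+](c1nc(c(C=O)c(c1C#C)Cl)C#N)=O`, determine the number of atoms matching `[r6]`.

6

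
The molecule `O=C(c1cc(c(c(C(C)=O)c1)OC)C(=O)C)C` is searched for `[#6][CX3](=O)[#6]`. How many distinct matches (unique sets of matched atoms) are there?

[#6][CX3](=O)[#6] is the SMARTS for a ketone: a carbonyl carbon (no H) flanked by two carbons.
The molecule carries 3 separate instances of an acetyl/ketone group (-C(=O)CH3) meeting every constraint; each maps to a distinct set of atoms, giving 3 matches.

3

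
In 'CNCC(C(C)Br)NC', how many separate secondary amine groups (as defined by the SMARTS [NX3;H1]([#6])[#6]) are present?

[NX3;H1]([#6])[#6] is the SMARTS for a secondary amine: a trivalent nitrogen with one H, bonded to two carbons.
The molecule carries 2 separate instances of an N-methylamino group (-NHCH3) meeting every constraint; each maps to a distinct set of atoms, giving 2 matches.

2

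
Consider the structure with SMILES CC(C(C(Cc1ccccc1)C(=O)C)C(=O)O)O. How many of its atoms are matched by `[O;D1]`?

4

Check the 18 heavy atoms by environment: 2× C (D1) → no; 5× C (D3) → no; 1× C (D2) → no; 4× O (D1) → match; 1× c (aromatic, D3) → no; 5× c (aromatic, D2) → no.
That gives 4 matching atoms.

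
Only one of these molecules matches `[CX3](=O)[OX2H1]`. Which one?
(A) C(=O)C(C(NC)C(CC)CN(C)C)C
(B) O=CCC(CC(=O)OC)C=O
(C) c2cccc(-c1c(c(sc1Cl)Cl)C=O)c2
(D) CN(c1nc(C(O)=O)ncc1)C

D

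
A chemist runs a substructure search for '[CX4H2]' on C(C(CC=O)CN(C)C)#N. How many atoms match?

2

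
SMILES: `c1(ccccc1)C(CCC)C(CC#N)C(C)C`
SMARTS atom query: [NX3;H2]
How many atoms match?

0

The query [NX3;H2] means: aliphatic N with 3 total connections, two of them H — an -NH2 nitrogen (amine or amide).
Check the 17 heavy atoms by environment: 3× C (H3, X4) → no; 3× C (H2, X4) → no; 3× C (H1, X4) → no; 1× c (aromatic, H0, X3) → no; 5× c (aromatic, H1, X3) → no; 1× C (H0, X2) → no; 1× N (H0, X1) → no.
No environment satisfies the query, so 0 matching atoms.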